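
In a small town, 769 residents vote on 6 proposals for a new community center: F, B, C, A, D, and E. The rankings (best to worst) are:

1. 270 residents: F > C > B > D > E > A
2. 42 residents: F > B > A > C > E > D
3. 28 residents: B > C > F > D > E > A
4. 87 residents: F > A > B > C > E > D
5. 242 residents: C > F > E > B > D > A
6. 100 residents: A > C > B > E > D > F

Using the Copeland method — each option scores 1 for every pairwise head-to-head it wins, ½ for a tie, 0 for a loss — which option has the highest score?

F

F: beats B, C, A, D, and E → score 5.
B: beats A, D, and E; loses to F and C → score 3.
C: beats B, A, D, and E; loses to F → score 4.
A: loses to F, B, C, D, and E → score 0.
D: beats A; loses to F, B, C, and E → score 1.
E: beats A and D; loses to F, B, and C → score 2.
F has the best pairwise record.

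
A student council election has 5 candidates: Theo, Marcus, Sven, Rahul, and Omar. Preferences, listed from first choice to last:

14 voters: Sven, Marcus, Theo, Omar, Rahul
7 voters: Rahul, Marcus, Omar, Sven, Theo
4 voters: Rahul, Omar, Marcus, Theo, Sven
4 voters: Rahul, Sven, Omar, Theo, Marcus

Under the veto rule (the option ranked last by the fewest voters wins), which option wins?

Omar

Last-place votes: Theo 7, Marcus 4, Sven 4, Rahul 14, Omar 0.
Omar is ranked last by the fewest voters, so Omar wins.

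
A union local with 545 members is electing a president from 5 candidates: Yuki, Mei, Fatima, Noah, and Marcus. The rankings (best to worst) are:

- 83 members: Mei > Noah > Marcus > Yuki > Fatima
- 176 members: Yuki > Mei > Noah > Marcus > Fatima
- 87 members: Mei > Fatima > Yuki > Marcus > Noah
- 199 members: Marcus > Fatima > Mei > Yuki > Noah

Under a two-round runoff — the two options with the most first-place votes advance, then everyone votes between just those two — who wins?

Round 1 first-place votes: Yuki 176, Mei 170, Fatima 0, Noah 0, Marcus 199.
Marcus and Yuki advance.
Runoff: Marcus is preferred to Yuki by 282 voters; Yuki by 263.
Marcus wins the runoff.

Marcus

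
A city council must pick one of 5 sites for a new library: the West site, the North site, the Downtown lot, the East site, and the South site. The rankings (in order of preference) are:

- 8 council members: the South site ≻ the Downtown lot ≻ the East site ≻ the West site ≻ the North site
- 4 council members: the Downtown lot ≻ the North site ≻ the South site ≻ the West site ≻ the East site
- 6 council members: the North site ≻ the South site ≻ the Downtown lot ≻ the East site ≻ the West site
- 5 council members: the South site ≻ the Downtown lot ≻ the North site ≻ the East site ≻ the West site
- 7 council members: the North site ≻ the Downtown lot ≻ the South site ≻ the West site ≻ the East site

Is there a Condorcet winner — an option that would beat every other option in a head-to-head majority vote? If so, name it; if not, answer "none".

none

Checking pairwise contests:
the North site beats the West site 22–8.
the Downtown lot beats the North site 17–13.
the South site beats the Downtown lot 19–11.
the North site beats the East site 22–8.
the North site beats the South site 17–13.
Every option loses at least one head-to-head, so there is no Condorcet winner.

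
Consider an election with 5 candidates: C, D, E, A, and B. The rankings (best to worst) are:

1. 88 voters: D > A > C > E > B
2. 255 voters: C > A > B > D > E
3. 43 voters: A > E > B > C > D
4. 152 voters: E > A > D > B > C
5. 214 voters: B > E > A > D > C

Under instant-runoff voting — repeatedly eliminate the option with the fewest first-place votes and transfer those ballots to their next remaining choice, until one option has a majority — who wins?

Round 1: C 255, D 88, E 152, A 43, B 214. Eliminate A.
Round 2: C 255, D 88, E 195, B 214. Eliminate D.
Round 3: C 343, E 195, B 214. Eliminate E.
Round 4: C 343, B 409. B has a majority.

B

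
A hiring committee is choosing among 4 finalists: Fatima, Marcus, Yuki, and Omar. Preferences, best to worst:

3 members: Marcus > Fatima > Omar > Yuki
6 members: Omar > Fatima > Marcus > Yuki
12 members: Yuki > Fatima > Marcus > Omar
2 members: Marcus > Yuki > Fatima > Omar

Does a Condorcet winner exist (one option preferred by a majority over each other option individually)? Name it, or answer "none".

Yuki

Yuki vs Fatima: 14–9 for Yuki.
Yuki vs Marcus: 12–11 for Yuki.
Yuki vs Omar: 14–9 for Yuki.
Yuki beats every other option head-to-head.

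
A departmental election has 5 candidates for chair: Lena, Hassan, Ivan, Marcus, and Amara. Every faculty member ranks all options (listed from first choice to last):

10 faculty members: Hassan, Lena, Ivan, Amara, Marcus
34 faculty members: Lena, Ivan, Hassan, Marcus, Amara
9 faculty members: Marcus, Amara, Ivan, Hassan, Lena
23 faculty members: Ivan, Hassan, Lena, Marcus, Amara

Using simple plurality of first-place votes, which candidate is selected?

First-place votes: Lena 34, Hassan 10, Ivan 23, Marcus 9, Amara 0.
Lena has the most first-place votes.

Lena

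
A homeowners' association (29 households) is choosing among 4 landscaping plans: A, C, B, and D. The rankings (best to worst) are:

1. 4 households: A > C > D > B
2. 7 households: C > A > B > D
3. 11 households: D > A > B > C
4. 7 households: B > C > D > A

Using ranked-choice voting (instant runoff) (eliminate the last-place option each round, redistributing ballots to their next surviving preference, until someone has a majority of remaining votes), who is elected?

C

Round 1: A 4, C 7, B 7, D 11. Eliminate A.
Round 2: C 11, B 7, D 11. Eliminate B.
Round 3: C 18, D 11. C has a majority.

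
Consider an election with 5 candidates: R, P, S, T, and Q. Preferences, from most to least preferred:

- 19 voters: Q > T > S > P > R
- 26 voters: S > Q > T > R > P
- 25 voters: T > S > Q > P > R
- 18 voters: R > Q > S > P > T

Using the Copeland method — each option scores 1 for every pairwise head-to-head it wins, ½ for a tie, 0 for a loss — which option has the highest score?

R: ties P; loses to S, T, and Q → score 0.5.
P: ties R; loses to S, T, and Q → score 0.5.
S: beats R, P, and Q; ties T → score 3.5.
T: beats R and P; ties S; loses to Q → score 2.5.
Q: beats R, P, and T; loses to S → score 3.
S has the best pairwise record.

S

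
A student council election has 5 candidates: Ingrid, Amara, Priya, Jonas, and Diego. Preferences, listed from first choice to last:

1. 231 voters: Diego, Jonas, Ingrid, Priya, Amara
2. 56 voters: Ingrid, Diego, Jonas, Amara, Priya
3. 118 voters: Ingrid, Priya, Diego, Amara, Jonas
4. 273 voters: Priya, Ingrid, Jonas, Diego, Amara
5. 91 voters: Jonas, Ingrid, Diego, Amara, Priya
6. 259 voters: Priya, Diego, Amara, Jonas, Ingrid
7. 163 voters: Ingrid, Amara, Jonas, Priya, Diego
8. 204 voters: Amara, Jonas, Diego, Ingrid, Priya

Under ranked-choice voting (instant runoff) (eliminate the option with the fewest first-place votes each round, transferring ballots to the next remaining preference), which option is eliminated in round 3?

Round 1: Ingrid 337, Amara 204, Priya 532, Jonas 91, Diego 231. Eliminate Jonas.
Round 2: Ingrid 428, Amara 204, Priya 532, Diego 231. Eliminate Amara.
Round 3: Ingrid 428, Priya 532, Diego 435. Eliminate Ingrid.

Ingrid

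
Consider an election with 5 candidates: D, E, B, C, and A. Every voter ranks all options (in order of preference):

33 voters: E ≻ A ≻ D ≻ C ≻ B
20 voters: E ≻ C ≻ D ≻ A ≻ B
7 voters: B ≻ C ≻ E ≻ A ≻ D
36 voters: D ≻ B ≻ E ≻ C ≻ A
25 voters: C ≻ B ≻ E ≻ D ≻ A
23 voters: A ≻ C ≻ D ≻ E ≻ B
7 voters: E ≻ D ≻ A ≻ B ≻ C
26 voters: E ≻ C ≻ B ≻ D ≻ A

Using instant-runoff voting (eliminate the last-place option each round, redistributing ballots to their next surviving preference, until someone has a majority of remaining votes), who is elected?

E

Round 1: D 36, E 86, B 7, C 25, A 23. Eliminate B.
Round 2: D 36, E 86, C 32, A 23. Eliminate A.
Round 3: D 36, E 86, C 55. Eliminate D.
Round 4: E 122, C 55. E has a majority.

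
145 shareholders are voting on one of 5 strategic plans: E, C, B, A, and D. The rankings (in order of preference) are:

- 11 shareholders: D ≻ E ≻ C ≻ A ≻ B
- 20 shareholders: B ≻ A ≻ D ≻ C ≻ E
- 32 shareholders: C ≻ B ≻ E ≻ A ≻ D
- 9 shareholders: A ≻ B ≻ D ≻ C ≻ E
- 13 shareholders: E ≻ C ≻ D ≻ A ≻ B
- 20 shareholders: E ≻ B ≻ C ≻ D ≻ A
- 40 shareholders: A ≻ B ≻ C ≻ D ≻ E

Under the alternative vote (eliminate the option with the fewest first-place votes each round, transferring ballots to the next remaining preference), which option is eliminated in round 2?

Round 1: E 33, C 32, B 20, A 49, D 11. Eliminate D.
Round 2: E 44, C 32, B 20, A 49. Eliminate B.

B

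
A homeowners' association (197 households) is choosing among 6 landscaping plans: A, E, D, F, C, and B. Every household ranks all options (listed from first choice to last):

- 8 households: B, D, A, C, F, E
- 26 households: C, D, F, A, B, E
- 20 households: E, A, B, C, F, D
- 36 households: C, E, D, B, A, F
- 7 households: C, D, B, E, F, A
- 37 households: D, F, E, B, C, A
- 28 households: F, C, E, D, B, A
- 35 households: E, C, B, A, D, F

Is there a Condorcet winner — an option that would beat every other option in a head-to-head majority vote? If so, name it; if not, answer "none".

C vs A: 169–28 for C.
C vs E: 105–92 for C.
C vs D: 152–45 for C.
C vs F: 132–65 for C.
C vs B: 132–65 for C.
C beats every other option head-to-head.

C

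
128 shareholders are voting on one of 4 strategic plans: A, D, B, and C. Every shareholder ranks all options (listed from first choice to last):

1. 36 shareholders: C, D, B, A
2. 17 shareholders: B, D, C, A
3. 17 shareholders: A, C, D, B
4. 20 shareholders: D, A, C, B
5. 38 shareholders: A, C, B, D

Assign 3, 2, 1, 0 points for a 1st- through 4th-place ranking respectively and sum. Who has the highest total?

C

A: 36·0 + 17·0 + 17·3 + 20·2 + 38·3 = 205
D: 36·2 + 17·2 + 17·1 + 20·3 + 38·0 = 183
B: 36·1 + 17·3 + 17·0 + 20·0 + 38·1 = 125
C: 36·3 + 17·1 + 17·2 + 20·1 + 38·2 = 255
C has the highest Borda score (255).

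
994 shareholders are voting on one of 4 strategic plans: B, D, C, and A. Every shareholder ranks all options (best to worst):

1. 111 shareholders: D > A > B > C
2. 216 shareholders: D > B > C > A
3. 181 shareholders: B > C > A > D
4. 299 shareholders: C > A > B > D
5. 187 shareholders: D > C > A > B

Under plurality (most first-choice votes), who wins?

First-place votes: B 181, D 514, C 299, A 0.
D has the most first-place votes.

D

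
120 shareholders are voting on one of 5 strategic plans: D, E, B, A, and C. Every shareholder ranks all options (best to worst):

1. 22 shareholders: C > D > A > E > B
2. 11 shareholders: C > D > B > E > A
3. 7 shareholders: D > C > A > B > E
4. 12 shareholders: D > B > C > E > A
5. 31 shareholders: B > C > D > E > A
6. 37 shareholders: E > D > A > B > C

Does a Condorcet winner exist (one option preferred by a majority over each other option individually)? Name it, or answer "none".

Checking pairwise contests:
C beats D 64–56.
D beats E 83–37.
D beats B 89–31.
D beats A 120–0.
B beats C 80–40.
Every option loses at least one head-to-head, so there is no Condorcet winner.

none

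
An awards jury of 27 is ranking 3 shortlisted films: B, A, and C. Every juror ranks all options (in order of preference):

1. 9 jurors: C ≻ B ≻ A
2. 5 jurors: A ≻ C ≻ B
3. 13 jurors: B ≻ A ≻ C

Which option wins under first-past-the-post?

First-place votes: B 13, A 5, C 9.
B has the most first-place votes.

B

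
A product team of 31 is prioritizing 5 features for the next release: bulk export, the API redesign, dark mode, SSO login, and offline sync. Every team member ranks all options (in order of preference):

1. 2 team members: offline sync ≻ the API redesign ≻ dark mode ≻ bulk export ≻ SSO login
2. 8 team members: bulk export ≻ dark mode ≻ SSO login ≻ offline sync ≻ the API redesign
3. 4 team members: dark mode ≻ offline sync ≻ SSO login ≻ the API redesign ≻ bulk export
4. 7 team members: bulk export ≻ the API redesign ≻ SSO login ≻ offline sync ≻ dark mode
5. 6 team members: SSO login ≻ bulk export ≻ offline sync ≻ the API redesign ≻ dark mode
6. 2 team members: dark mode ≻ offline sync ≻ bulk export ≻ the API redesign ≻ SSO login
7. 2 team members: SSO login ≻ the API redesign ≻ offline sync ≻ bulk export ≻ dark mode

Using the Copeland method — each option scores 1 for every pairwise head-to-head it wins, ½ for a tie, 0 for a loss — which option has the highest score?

bulk export: beats the API redesign, dark mode, SSO login, and offline sync → score 4.
the API redesign: beats dark mode; loses to bulk export, SSO login, and offline sync → score 1.
dark mode: beats SSO login; loses to bulk export, the API redesign, and offline sync → score 1.
SSO login: beats the API redesign and offline sync; loses to bulk export and dark mode → score 2.
offline sync: beats the API redesign and dark mode; loses to bulk export and SSO login → score 2.
bulk export has the best pairwise record.

bulk export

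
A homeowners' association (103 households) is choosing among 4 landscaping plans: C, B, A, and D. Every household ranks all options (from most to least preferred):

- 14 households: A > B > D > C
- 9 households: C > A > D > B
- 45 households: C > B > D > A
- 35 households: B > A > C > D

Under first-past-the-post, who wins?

C

First-place votes: C 54, B 35, A 14, D 0.
C has the most first-place votes.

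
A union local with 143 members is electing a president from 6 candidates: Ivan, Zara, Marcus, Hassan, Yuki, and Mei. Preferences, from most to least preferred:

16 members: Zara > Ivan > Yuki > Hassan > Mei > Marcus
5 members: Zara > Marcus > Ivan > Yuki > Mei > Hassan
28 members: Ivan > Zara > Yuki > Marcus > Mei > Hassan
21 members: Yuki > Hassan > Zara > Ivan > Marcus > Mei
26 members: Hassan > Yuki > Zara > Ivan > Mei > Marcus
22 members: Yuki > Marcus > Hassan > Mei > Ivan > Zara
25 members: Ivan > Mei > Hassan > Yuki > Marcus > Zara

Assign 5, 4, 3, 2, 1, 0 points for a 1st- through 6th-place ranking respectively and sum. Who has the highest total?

Yuki

Ivan: 16·4 + 5·3 + 28·5 + 21·2 + 26·2 + 22·1 + 25·5 = 460
Zara: 16·5 + 5·5 + 28·4 + 21·3 + 26·3 + 22·0 + 25·0 = 358
Marcus: 16·0 + 5·4 + 28·2 + 21·1 + 26·0 + 22·4 + 25·1 = 210
Hassan: 16·2 + 5·0 + 28·0 + 21·4 + 26·5 + 22·3 + 25·3 = 387
Yuki: 16·3 + 5·2 + 28·3 + 21·5 + 26·4 + 22·5 + 25·2 = 511
Mei: 16·1 + 5·1 + 28·1 + 21·0 + 26·1 + 22·2 + 25·4 = 219
Yuki has the highest Borda score (511).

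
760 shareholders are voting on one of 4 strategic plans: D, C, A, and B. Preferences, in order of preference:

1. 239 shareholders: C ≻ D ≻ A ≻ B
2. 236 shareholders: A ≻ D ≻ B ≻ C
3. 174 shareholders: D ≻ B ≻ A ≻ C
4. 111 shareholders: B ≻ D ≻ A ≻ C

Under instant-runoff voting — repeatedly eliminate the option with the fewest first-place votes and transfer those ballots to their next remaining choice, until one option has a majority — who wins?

Round 1: D 174, C 239, A 236, B 111. Eliminate B.
Round 2: D 285, C 239, A 236. Eliminate A.
Round 3: D 521, C 239. D has a majority.

D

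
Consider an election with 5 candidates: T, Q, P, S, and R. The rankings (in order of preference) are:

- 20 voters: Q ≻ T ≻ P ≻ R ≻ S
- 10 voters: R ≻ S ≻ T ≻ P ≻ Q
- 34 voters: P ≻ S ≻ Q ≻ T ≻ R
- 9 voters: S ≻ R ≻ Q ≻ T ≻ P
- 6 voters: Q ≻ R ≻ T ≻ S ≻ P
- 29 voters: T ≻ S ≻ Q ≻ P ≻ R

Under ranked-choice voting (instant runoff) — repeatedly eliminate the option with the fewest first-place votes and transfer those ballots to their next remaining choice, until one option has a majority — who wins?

Round 1: T 29, Q 26, P 34, S 9, R 10. Eliminate S.
Round 2: T 29, Q 26, P 34, R 19. Eliminate R.
Round 3: T 39, Q 35, P 34. Eliminate P.
Round 4: T 39, Q 69. Q has a majority.

Q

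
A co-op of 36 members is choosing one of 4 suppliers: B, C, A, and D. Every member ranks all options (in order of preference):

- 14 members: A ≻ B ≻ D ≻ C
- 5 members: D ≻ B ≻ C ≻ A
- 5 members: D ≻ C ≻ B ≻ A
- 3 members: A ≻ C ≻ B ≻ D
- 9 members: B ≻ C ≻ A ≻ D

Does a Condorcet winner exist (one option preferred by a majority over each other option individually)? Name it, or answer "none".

B vs C: 28–8 for B.
B vs A: 19–17 for B.
B vs D: 26–10 for B.
B beats every other option head-to-head.

B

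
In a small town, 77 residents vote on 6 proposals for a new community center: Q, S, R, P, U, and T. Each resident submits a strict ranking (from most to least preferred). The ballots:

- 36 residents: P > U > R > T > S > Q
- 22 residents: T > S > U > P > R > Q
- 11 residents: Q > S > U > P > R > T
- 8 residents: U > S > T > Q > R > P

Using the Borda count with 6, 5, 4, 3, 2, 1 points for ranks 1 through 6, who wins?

U

Q: 36·1 + 22·1 + 11·6 + 8·3 = 148
S: 36·2 + 22·5 + 11·5 + 8·5 = 277
R: 36·4 + 22·2 + 11·2 + 8·2 = 226
P: 36·6 + 22·3 + 11·3 + 8·1 = 323
U: 36·5 + 22·4 + 11·4 + 8·6 = 360
T: 36·3 + 22·6 + 11·1 + 8·4 = 283
U has the highest Borda score (360).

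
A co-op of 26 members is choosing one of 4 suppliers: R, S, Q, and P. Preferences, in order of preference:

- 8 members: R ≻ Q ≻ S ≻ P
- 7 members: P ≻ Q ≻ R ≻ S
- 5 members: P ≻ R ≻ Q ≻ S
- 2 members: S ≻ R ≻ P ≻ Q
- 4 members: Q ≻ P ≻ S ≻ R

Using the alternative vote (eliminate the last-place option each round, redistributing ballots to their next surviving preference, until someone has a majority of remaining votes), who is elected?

Round 1: R 8, S 2, Q 4, P 12. Eliminate S.
Round 2: R 10, Q 4, P 12. Eliminate Q.
Round 3: R 10, P 16. P has a majority.

P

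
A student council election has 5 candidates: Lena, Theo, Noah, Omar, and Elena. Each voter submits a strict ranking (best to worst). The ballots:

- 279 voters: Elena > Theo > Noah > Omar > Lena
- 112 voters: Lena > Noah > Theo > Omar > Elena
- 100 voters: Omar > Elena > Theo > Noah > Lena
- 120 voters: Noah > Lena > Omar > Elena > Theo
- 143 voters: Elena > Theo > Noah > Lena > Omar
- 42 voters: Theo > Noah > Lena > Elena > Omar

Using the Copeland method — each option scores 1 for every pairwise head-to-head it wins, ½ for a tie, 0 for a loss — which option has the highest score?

Lena: beats Omar; loses to Theo, Noah, and Elena → score 1.
Theo: beats Lena, Noah, and Omar; loses to Elena → score 3.
Noah: beats Lena and Omar; loses to Theo and Elena → score 2.
Omar: loses to Lena, Theo, Noah, and Elena → score 0.
Elena: beats Lena, Theo, Noah, and Omar → score 4.
Elena has the best pairwise record.

Elena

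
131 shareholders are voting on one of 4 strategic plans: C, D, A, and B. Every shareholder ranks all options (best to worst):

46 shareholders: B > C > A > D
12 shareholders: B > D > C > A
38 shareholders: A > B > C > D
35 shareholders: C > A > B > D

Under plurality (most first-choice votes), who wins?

First-place votes: C 35, D 0, A 38, B 58.
B has the most first-place votes.

B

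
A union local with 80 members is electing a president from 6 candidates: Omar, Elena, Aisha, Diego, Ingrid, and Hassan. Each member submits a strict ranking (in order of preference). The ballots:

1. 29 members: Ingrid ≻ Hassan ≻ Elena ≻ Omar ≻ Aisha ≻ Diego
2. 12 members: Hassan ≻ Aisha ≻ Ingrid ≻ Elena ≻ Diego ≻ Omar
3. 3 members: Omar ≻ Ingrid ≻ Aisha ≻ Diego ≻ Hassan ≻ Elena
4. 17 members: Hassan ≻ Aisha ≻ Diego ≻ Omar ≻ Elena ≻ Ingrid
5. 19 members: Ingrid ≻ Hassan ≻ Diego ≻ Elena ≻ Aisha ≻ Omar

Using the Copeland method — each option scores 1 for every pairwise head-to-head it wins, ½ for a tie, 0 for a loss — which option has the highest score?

Omar: loses to Elena, Aisha, Diego, Ingrid, and Hassan → score 0.
Elena: beats Omar, Aisha, and Diego; loses to Ingrid and Hassan → score 3.
Aisha: beats Omar and Diego; loses to Elena, Ingrid, and Hassan → score 2.
Diego: beats Omar; loses to Elena, Aisha, Ingrid, and Hassan → score 1.
Ingrid: beats Omar, Elena, Aisha, Diego, and Hassan → score 5.
Hassan: beats Omar, Elena, Aisha, and Diego; loses to Ingrid → score 4.
Ingrid has the best pairwise record.

Ingrid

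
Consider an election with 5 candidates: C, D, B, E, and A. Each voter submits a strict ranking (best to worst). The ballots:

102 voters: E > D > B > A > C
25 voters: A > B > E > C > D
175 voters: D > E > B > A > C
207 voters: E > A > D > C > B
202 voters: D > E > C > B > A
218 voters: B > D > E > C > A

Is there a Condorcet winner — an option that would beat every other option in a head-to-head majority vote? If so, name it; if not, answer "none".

D

D vs C: 904–25 for D.
D vs B: 686–243 for D.
D vs E: 595–334 for D.
D vs A: 697–232 for D.
D beats every other option head-to-head.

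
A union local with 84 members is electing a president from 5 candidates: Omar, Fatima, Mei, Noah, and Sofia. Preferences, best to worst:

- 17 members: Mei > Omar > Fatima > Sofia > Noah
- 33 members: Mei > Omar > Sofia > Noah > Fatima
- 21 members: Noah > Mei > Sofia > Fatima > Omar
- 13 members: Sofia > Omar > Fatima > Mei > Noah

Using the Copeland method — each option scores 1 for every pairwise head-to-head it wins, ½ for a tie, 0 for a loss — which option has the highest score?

Omar: beats Fatima, Noah, and Sofia; loses to Mei → score 3.
Fatima: loses to Omar, Mei, Noah, and Sofia → score 0.
Mei: beats Omar, Fatima, Noah, and Sofia → score 4.
Noah: beats Fatima; loses to Omar, Mei, and Sofia → score 1.
Sofia: beats Fatima and Noah; loses to Omar and Mei → score 2.
Mei has the best pairwise record.

Mei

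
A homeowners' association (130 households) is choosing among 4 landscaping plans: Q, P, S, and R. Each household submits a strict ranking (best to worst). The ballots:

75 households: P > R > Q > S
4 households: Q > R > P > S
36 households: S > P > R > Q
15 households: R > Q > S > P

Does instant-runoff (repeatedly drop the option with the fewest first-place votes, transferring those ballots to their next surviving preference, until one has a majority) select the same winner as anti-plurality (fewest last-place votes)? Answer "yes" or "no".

Instant-runoff — R1 Q 4, P 75, S 36, R 15 (P winner). Winner: P.
Anti-plurality — last-place votes: Q 36, P 15, S 79, R 0. Winner: R.
The two methods disagree.

no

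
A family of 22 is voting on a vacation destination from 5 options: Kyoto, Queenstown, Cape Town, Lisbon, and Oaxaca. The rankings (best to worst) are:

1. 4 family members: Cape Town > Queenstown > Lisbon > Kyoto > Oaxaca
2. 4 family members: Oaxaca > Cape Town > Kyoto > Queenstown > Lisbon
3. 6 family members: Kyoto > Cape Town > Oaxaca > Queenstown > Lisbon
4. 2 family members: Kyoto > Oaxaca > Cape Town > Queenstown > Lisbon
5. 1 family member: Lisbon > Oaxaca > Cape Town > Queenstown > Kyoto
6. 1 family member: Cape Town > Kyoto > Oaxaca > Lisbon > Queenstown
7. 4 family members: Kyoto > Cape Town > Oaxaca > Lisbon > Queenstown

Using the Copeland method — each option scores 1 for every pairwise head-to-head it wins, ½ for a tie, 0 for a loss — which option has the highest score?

Kyoto: beats Queenstown, Cape Town, Lisbon, and Oaxaca → score 4.
Queenstown: beats Lisbon; loses to Kyoto, Cape Town, and Oaxaca → score 1.
Cape Town: beats Queenstown, Lisbon, and Oaxaca; loses to Kyoto → score 3.
Lisbon: loses to Kyoto, Queenstown, Cape Town, and Oaxaca → score 0.
Oaxaca: beats Queenstown and Lisbon; loses to Kyoto and Cape Town → score 2.
Kyoto has the best pairwise record.

Kyoto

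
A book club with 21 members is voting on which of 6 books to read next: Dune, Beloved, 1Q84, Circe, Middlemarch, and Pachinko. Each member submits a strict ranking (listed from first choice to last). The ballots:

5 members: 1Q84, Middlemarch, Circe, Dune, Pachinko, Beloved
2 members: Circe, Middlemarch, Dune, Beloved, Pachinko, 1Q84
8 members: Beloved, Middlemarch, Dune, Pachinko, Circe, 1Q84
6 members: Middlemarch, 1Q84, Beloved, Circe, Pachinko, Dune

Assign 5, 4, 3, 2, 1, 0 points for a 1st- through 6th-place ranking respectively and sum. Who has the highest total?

Dune: 5·2 + 2·3 + 8·3 + 6·0 = 40
Beloved: 5·0 + 2·2 + 8·5 + 6·3 = 62
1Q84: 5·5 + 2·0 + 8·0 + 6·4 = 49
Circe: 5·3 + 2·5 + 8·1 + 6·2 = 45
Middlemarch: 5·4 + 2·4 + 8·4 + 6·5 = 90
Pachinko: 5·1 + 2·1 + 8·2 + 6·1 = 29
Middlemarch has the highest Borda score (90).

Middlemarch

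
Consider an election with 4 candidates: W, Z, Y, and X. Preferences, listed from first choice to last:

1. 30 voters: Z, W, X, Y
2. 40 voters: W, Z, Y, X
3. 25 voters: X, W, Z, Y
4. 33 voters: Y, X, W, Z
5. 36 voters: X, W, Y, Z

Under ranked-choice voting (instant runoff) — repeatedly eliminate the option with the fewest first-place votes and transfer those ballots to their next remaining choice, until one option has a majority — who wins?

Round 1: W 40, Z 30, Y 33, X 61. Eliminate Z.
Round 2: W 70, Y 33, X 61. Eliminate Y.
Round 3: W 70, X 94. X has a majority.

X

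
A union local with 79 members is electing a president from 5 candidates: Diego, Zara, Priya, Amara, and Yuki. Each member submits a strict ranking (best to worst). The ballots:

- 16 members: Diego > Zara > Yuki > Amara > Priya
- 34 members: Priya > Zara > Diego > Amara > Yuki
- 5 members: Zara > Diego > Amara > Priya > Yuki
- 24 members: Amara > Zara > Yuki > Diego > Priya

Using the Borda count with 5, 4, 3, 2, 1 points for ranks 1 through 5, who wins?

Zara

Diego: 16·5 + 34·3 + 5·4 + 24·2 = 250
Zara: 16·4 + 34·4 + 5·5 + 24·4 = 321
Priya: 16·1 + 34·5 + 5·2 + 24·1 = 220
Amara: 16·2 + 34·2 + 5·3 + 24·5 = 235
Yuki: 16·3 + 34·1 + 5·1 + 24·3 = 159
Zara has the highest Borda score (321).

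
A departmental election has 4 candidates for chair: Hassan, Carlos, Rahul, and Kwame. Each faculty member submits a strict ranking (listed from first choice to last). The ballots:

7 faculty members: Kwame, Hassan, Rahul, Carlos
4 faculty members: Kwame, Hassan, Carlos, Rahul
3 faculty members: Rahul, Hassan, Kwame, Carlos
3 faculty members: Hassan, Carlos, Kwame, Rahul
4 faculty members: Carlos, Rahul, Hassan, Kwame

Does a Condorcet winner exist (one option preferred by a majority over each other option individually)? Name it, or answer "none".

Kwame vs Hassan: 11–10 for Kwame.
Kwame vs Carlos: 14–7 for Kwame.
Kwame vs Rahul: 14–7 for Kwame.
Kwame beats every other option head-to-head.

Kwame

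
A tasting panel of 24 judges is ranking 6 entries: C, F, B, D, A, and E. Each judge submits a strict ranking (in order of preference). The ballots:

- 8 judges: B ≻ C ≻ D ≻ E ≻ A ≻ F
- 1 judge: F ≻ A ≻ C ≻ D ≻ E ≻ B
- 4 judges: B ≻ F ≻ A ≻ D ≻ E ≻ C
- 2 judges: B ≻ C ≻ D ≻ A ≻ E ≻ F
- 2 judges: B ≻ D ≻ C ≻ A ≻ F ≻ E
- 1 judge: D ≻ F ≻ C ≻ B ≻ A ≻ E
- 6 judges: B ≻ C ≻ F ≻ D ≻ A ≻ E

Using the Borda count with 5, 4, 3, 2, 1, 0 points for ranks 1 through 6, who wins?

C: 8·4 + 1·3 + 4·0 + 2·4 + 2·3 + 1·3 + 6·4 = 76
F: 8·0 + 1·5 + 4·4 + 2·0 + 2·1 + 1·4 + 6·3 = 45
B: 8·5 + 1·0 + 4·5 + 2·5 + 2·5 + 1·2 + 6·5 = 112
D: 8·3 + 1·2 + 4·2 + 2·3 + 2·4 + 1·5 + 6·2 = 65
A: 8·1 + 1·4 + 4·3 + 2·2 + 2·2 + 1·1 + 6·1 = 39
E: 8·2 + 1·1 + 4·1 + 2·1 + 2·0 + 1·0 + 6·0 = 23
B has the highest Borda score (112).

B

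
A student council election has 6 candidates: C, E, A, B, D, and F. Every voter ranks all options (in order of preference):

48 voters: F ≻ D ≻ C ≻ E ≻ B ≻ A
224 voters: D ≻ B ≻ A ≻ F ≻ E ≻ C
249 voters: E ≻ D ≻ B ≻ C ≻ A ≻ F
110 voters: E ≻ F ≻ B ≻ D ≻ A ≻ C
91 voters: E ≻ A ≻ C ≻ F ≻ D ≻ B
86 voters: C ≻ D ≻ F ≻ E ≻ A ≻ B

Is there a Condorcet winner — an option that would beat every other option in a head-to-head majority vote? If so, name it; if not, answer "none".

E

E vs C: 674–134 for E.
E vs A: 584–224 for E.
E vs B: 584–224 for E.
E vs D: 450–358 for E.
E vs F: 450–358 for E.
E beats every other option head-to-head.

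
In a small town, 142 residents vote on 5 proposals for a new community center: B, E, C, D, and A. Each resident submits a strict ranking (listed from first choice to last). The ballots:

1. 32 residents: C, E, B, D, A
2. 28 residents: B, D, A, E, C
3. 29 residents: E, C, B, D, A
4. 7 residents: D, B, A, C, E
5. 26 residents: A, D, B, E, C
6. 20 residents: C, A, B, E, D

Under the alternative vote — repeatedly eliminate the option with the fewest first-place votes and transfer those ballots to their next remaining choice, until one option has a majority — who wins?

C

Round 1: B 28, E 29, C 52, D 7, A 26. Eliminate D.
Round 2: B 35, E 29, C 52, A 26. Eliminate A.
Round 3: B 61, E 29, C 52. Eliminate E.
Round 4: B 61, C 81. C has a majority.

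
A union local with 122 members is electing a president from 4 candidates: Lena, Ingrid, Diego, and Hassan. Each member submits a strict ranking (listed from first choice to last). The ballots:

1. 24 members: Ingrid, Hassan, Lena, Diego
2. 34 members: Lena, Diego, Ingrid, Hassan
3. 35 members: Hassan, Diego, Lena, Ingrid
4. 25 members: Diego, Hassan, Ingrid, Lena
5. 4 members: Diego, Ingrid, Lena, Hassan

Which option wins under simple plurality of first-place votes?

First-place votes: Lena 34, Ingrid 24, Diego 29, Hassan 35.
Hassan has the most first-place votes.

Hassan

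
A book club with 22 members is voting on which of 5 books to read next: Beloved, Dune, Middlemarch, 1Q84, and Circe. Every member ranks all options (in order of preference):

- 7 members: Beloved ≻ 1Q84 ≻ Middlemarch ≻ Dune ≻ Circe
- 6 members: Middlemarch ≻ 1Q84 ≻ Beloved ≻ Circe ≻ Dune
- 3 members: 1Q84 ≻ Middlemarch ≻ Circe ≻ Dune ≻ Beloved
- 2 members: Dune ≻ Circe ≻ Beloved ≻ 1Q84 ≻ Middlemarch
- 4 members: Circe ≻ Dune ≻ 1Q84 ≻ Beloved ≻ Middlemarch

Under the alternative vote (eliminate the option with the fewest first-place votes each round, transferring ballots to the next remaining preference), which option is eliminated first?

Dune

Round 1: Beloved 7, Dune 2, Middlemarch 6, 1Q84 3, Circe 4. Eliminate Dune.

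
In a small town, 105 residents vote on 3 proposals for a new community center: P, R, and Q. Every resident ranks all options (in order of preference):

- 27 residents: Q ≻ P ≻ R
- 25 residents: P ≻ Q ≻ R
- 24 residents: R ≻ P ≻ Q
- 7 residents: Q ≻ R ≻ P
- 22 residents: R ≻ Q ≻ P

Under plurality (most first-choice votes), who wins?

R

First-place votes: P 25, R 46, Q 34.
R has the most first-place votes.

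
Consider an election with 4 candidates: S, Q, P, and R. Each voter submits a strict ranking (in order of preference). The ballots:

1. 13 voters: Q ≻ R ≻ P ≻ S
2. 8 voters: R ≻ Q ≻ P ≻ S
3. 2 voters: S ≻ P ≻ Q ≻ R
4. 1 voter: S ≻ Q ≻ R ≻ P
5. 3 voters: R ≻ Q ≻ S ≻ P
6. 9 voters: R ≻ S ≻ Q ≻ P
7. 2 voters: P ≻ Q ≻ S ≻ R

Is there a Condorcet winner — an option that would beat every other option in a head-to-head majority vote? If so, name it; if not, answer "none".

R

R vs S: 33–5 for R.
R vs Q: 20–18 for R.
R vs P: 34–4 for R.
R beats every other option head-to-head.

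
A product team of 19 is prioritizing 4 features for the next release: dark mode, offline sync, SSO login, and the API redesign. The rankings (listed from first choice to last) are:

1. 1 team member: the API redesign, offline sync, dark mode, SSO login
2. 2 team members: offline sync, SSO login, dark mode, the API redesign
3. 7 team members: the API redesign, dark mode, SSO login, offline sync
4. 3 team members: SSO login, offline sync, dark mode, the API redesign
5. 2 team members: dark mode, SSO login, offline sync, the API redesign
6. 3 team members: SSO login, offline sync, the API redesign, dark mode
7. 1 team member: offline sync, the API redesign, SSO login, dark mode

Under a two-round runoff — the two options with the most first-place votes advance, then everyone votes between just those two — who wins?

SSO login

Round 1 first-place votes: dark mode 2, offline sync 3, SSO login 6, the API redesign 8.
the API redesign and SSO login advance.
Runoff: the API redesign is preferred to SSO login by 9 voters; SSO login by 10.
SSO login wins the runoff.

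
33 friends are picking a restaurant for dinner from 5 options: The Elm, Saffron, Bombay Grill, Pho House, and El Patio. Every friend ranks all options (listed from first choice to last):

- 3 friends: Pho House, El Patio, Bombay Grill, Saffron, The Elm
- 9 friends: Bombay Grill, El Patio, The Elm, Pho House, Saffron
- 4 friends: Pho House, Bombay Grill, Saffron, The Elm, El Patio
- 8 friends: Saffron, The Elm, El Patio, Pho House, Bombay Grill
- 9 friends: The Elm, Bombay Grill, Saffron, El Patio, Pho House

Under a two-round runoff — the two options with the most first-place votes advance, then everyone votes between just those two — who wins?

Round 1 first-place votes: The Elm 9, Saffron 8, Bombay Grill 9, Pho House 7, El Patio 0.
The Elm and Bombay Grill advance.
Runoff: The Elm is preferred to Bombay Grill by 17 voters; Bombay Grill by 16.
The Elm wins the runoff.

The Elm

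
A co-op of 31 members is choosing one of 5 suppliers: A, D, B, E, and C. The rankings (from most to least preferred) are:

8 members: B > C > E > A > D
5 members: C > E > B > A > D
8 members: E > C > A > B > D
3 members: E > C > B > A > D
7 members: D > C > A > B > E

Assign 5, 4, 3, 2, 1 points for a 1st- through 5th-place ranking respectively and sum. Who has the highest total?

A: 8·2 + 5·2 + 8·3 + 3·2 + 7·3 = 77
D: 8·1 + 5·1 + 8·1 + 3·1 + 7·5 = 59
B: 8·5 + 5·3 + 8·2 + 3·3 + 7·2 = 94
E: 8·3 + 5·4 + 8·5 + 3·5 + 7·1 = 106
C: 8·4 + 5·5 + 8·4 + 3·4 + 7·4 = 129
C has the highest Borda score (129).

C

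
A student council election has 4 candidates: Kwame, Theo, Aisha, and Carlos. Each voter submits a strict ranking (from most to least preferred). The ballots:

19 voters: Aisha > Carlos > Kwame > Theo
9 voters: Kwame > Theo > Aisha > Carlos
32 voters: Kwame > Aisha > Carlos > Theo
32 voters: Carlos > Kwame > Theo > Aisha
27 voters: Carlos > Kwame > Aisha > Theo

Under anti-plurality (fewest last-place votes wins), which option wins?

Kwame

Last-place votes: Kwame 0, Theo 78, Aisha 32, Carlos 9.
Kwame is ranked last by the fewest voters, so Kwame wins.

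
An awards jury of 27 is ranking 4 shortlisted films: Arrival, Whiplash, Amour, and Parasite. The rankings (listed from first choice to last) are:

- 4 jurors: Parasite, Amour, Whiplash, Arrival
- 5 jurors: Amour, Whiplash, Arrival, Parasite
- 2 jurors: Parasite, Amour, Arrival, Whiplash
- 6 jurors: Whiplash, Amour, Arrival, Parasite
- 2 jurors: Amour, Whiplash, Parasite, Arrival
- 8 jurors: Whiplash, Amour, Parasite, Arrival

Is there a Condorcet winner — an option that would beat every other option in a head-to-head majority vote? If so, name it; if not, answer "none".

Whiplash vs Arrival: 25–2 for Whiplash.
Whiplash vs Amour: 14–13 for Whiplash.
Whiplash vs Parasite: 21–6 for Whiplash.
Whiplash beats every other option head-to-head.

Whiplash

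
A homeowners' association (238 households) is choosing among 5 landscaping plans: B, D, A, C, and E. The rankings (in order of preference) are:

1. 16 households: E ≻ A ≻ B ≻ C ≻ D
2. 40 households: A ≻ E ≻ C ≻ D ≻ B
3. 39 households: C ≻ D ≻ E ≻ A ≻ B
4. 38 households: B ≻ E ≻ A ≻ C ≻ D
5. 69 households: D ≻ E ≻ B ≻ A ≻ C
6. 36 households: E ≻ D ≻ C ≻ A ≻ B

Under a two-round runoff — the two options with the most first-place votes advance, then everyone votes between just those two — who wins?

Round 1 first-place votes: B 38, D 69, A 40, C 39, E 52.
D and E advance.
Runoff: D is preferred to E by 108 voters; E by 130.
E wins the runoff.

E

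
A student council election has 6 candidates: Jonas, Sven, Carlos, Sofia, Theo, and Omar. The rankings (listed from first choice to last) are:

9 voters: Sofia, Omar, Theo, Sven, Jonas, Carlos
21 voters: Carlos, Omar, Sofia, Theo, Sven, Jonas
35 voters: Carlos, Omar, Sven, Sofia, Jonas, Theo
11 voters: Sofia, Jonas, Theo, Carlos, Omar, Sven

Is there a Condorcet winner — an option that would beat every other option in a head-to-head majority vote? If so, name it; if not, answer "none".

Carlos vs Jonas: 56–20 for Carlos.
Carlos vs Sven: 67–9 for Carlos.
Carlos vs Sofia: 56–20 for Carlos.
Carlos vs Theo: 56–20 for Carlos.
Carlos vs Omar: 67–9 for Carlos.
Carlos beats every other option head-to-head.

Carlos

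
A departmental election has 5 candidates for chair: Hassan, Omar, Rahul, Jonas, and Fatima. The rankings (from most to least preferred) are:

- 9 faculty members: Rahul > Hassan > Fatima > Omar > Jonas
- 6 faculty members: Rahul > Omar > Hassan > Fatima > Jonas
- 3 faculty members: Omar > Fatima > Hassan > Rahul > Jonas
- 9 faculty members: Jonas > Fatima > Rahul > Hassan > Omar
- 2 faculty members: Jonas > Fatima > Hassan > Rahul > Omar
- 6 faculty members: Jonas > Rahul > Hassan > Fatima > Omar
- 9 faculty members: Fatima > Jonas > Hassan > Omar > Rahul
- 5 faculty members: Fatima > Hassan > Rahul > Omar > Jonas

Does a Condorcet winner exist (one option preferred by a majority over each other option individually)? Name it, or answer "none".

Fatima vs Hassan: 28–21 for Fatima.
Fatima vs Omar: 40–9 for Fatima.
Fatima vs Rahul: 28–21 for Fatima.
Fatima vs Jonas: 32–17 for Fatima.
Fatima beats every other option head-to-head.

Fatima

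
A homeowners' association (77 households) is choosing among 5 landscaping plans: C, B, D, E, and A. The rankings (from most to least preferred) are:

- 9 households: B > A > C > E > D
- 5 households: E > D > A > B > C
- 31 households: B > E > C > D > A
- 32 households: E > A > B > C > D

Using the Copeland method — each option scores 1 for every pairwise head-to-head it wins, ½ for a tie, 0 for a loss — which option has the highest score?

C: beats D; loses to B, E, and A → score 1.
B: beats C, D, E, and A → score 4.
D: loses to C, B, E, and A → score 0.
E: beats C, D, and A; loses to B → score 3.
A: beats C and D; loses to B and E → score 2.
B has the best pairwise record.

B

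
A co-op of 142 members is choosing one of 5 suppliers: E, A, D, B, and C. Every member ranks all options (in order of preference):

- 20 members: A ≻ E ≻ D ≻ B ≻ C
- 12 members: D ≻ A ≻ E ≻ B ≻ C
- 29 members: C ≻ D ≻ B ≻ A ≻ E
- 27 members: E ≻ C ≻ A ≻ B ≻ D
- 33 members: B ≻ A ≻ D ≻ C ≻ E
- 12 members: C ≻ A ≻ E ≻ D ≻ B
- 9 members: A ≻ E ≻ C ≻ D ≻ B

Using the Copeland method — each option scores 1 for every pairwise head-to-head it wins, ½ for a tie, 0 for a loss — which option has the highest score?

E: beats B; loses to A, D, and C → score 1.
A: beats E, D, B, and C → score 4.
D: beats E and B; loses to A and C → score 2.
B: loses to E, A, D, and C → score 0.
C: beats E, D, and B; loses to A → score 3.
A has the best pairwise record.

A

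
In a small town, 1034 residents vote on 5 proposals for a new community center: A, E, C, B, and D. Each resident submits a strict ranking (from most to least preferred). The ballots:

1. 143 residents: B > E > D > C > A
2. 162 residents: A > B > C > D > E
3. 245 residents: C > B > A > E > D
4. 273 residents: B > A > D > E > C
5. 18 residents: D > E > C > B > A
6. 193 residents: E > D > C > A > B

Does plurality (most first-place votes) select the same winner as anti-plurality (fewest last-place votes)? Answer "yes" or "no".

Plurality — first-place votes: A 162, E 193, C 245, B 416, D 18. Winner: B.
Anti-plurality — last-place votes: A 161, E 162, C 273, B 193, D 245. Winner: A.
The two methods disagree.

no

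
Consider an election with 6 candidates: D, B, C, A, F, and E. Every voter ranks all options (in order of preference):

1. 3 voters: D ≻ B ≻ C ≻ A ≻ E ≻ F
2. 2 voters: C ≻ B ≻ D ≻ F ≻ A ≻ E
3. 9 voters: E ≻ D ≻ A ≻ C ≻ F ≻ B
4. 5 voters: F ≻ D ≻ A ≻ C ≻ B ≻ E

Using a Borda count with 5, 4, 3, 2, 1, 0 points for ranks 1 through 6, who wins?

D: 3·5 + 2·3 + 9·4 + 5·4 = 77
B: 3·4 + 2·4 + 9·0 + 5·1 = 25
C: 3·3 + 2·5 + 9·2 + 5·2 = 47
A: 3·2 + 2·1 + 9·3 + 5·3 = 50
F: 3·0 + 2·2 + 9·1 + 5·5 = 38
E: 3·1 + 2·0 + 9·5 + 5·0 = 48
D has the highest Borda score (77).

D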